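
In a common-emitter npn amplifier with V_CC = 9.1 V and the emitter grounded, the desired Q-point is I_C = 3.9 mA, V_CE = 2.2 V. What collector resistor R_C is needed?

Collector loop: V_CC = I_C·R_C + V_CE.
R_C = (V_CC − V_CE)/I_C = (9.1 − 2.2)/3.9 = 1.77 kΩ.

R_C ≈ 1.8 kΩ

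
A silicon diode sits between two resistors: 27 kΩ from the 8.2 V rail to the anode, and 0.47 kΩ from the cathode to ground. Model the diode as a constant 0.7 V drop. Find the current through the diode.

I ≈ 0.27 mA

The two resistors are in series with the diode, so KVL gives 8.2 = I·27 + 0.7 + I·0.47.
I = (8.2 − 0.7) / (27 + 0.47) kΩ = 7.5 / 27.5 = 0.273 mA.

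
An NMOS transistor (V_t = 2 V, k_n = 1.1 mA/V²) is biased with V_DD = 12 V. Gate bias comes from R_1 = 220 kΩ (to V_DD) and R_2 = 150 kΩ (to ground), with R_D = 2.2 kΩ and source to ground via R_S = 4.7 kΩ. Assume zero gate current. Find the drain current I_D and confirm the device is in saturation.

I_D ≈ 0.42 mA

V_G = V_DD·R_2/(R_1+R_2) = 12×150/370 = 4.86 V.
Assume saturation: I_D = (k_n/2)(V_GS − V_t)² with V_GS = V_G − I_D·R_S = 4.86 − 4.7·I_D.
Substituting gives 12.1·I_D² − 15.8·I_D + 4.51 = 0, with roots I_D = 0.423 or 0.878 mA.
The root I_D = 0.878 mA gives V_GS = 0.736 V ≤ V_t, so take I_D = 0.423 mA.
Then V_GS = 2.88 V and V_DS = V_DD − I_D(R_D+R_S) = 12 − 0.423×6.9 = 9.08 V.
Saturation requires V_DS ≥ V_GS − V_t = 0.877 V; 9.08 ≥ 0.877 ✓.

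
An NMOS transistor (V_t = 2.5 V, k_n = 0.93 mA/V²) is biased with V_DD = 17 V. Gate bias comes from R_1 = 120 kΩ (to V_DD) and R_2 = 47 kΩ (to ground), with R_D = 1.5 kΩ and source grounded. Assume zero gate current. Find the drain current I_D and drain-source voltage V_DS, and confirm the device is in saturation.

I_D ≈ 2.4 mA, V_DS ≈ 13 V

V_G = V_DD·R_2/(R_1+R_2) = 17×47/167 = 4.78 V. With the source grounded, V_GS = V_G = 4.78 V.
Assume saturation: I_D = (k_n/2)(V_GS − V_t)² = (0.93/2)×(4.78 − 2.5)² = 0.465×2.28² = 2.43 mA.
V_DS = V_DD − I_D·R_D = 17 − 2.43×1.5 = 13.4 V.
Saturation requires V_DS ≥ V_GS − V_t = 2.28 V; 13.4 ≥ 2.28 ✓.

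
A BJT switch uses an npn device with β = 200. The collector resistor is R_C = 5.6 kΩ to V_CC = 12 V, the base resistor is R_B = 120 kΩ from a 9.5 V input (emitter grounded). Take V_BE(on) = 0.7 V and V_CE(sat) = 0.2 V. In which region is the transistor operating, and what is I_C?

saturation; I_C ≈ 2.1 mA

Assume active: I_B = (9.5 − 0.7)/120 = 0.0733 mA, giving I_C = β·I_B = 14.7 mA.
But then V_CE = 12 − 14.7×5.6 = -70.1 V < V_CE(sat) = 0.2 V — impossible in the active region.
So the transistor is saturated. With V_CE = 0.2 V, I_C = (V_CC − 0.2)/R_C = 11.8/5.6 = 2.11 mA.
Check: β·I_B = 14.7 mA > I_C = 2.11 mA, confirming saturation.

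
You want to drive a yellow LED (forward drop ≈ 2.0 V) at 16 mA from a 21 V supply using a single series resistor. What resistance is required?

R ≈ 1.2 kΩ

The resistor drops V_S − V_D = 21 − 2.0 = 19 V at 16 mA.
R = 19 V / 16 mA = 1.19 kΩ.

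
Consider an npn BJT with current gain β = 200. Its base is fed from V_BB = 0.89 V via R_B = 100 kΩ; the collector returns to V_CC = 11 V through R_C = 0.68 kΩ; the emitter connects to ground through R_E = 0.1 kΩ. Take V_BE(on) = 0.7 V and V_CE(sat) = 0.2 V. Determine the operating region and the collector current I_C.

active; I_C ≈ 0.32 mA

Assume active. Base-emitter loop: I_B = (V_BB − V_BE)/(R_B + (β+1)R_E) = (0.89 − 0.7)/(100 + 201×0.1) = 0.00158 mA.
I_C = β·I_B = 200×0.00158 = 0.316 mA.
V_CE = V_CC − I_C·R_C − I_E·R_E = 11 − 0.316×0.68 − 0.318×0.1 = 10.8 V > V_CE(sat), so the active-region assumption holds.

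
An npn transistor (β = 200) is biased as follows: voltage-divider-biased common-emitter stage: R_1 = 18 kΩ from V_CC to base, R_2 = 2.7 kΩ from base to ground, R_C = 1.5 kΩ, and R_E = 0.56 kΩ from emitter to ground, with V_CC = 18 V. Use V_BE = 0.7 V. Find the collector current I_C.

Thevenize the base divider: V_Th = V_CC·R_2/(R_1+R_2) = 18×2.7/20.7 = 2.35 V, R_Th = R_1‖R_2 = 2.35 kΩ.
Base-emitter loop: V_Th = I_B·R_Th + V_BE + (β+1)I_B·R_E, so I_B = (2.35 − 0.7) / (2.35 + 201×0.56) = 0.0143 mA.
I_C = β·I_B = 200×0.0143 = 2.87 mA, and I_E = (β+1)I_B = 2.88 mA.
V_CE = V_CC − I_C·R_C − I_E·R_E = 18 − 2.87×1.5 − 2.88×0.56 = 12.1 V.
V_CE = 12.1 V > 0.2 V confirms active-region operation.

I_C ≈ 2.9 mA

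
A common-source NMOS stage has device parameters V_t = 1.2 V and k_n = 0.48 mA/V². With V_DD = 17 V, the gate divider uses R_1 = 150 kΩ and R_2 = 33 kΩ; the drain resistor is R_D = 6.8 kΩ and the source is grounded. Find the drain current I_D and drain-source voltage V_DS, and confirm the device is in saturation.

V_G = V_DD·R_2/(R_1+R_2) = 17×33/183 = 3.07 V. With the source grounded, V_GS = V_G = 3.07 V.
Assume saturation: I_D = (k_n/2)(V_GS − V_t)² = (0.48/2)×(3.07 − 1.2)² = 0.24×1.87² = 0.835 mA.
V_DS = V_DD − I_D·R_D = 17 − 0.835×6.8 = 11.3 V.
Saturation requires V_DS ≥ V_GS − V_t = 1.87 V; 11.3 ≥ 1.87 ✓.

I_D ≈ 0.84 mA, V_DS ≈ 11 V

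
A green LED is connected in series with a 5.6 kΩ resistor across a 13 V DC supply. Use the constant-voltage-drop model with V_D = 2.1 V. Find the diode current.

KVL around the loop: 13 = V_D + I·R = 2.1 + I × 5.6 kΩ.
So I = (13 − 2.1) / 5.6 kΩ = 10.9 / 5.6 = 1.95 mA.

I ≈ 1.9 mA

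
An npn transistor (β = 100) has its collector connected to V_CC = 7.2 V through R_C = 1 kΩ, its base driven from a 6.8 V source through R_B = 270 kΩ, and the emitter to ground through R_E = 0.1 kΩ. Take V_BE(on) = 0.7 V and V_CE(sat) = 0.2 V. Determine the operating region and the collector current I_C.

Assume active. Base-emitter loop: I_B = (V_BB − V_BE)/(R_B + (β+1)R_E) = (6.8 − 0.7)/(270 + 101×0.1) = 0.0218 mA.
I_C = β·I_B = 100×0.0218 = 2.18 mA.
V_CE = V_CC − I_C·R_C − I_E·R_E = 7.2 − 2.18×1 − 2.2×0.1 = 4.8 V > V_CE(sat), so the active-region assumption holds.

active; I_C ≈ 2.2 mA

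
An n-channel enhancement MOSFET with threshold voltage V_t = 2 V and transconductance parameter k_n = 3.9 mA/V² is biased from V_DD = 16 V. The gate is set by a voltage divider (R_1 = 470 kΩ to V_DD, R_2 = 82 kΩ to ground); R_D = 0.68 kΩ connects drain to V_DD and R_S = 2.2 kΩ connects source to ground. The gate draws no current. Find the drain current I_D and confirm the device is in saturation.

I_D ≈ 0.079 mA

V_G = V_DD·R_2/(R_1+R_2) = 16×82/552 = 2.38 V.
Assume saturation: I_D = (k_n/2)(V_GS − V_t)² with V_GS = V_G − I_D·R_S = 2.38 − 2.2·I_D.
Substituting gives 9.44·I_D² − 4.23·I_D + 0.277 = 0, with roots I_D = 0.0795 or 0.369 mA.
The root I_D = 0.369 mA gives V_GS = 1.56 V ≤ V_t, so take I_D = 0.0795 mA.
Then V_GS = 2.2 V and V_DS = V_DD − I_D(R_D+R_S) = 16 − 0.0795×2.88 = 15.8 V.
Saturation requires V_DS ≥ V_GS − V_t = 0.202 V; 15.8 ≥ 0.202 ✓.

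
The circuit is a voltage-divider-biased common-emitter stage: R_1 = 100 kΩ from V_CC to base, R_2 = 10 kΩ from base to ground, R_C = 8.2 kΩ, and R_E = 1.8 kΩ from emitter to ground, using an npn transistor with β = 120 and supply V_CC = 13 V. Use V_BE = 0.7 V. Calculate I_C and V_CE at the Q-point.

I_C ≈ 0.25 mA, V_CE ≈ 10 V

Thevenize the base divider: V_Th = V_CC·R_2/(R_1+R_2) = 13×10/110 = 1.18 V, R_Th = R_1‖R_2 = 9.09 kΩ.
Base-emitter loop: V_Th = I_B·R_Th + V_BE + (β+1)I_B·R_E, so I_B = (1.18 − 0.7) / (9.09 + 121×1.8) = 0.00212 mA.
I_C = β·I_B = 120×0.00212 = 0.255 mA, and I_E = (β+1)I_B = 0.257 mA.
V_CE = V_CC − I_C·R_C − I_E·R_E = 13 − 0.255×8.2 − 0.257×1.8 = 10.4 V.
V_CE = 10.4 V > 0.2 V confirms active-region operation.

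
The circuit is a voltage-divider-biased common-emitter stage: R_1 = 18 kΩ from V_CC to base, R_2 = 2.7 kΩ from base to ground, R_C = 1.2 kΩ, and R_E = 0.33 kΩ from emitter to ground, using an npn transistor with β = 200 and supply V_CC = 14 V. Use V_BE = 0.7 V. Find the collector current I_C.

I_C ≈ 3.3 mA

Thevenize the base divider: V_Th = V_CC·R_2/(R_1+R_2) = 14×2.7/20.7 = 1.83 V, R_Th = R_1‖R_2 = 2.35 kΩ.
Base-emitter loop: V_Th = I_B·R_Th + V_BE + (β+1)I_B·R_E, so I_B = (1.83 − 0.7) / (2.35 + 201×0.33) = 0.0164 mA.
I_C = β·I_B = 200×0.0164 = 3.28 mA, and I_E = (β+1)I_B = 3.3 mA.
V_CE = V_CC − I_C·R_C − I_E·R_E = 14 − 3.28×1.2 − 3.3×0.33 = 8.98 V.
V_CE = 8.98 V > 0.2 V confirms active-region operation.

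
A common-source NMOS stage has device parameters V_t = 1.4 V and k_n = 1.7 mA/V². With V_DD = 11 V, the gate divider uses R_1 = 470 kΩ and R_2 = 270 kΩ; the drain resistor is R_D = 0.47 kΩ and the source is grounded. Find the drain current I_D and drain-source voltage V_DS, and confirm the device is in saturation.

I_D ≈ 5.8 mA, V_DS ≈ 8.3 V

V_G = V_DD·R_2/(R_1+R_2) = 11×270/740 = 4.01 V. With the source grounded, V_GS = V_G = 4.01 V.
Assume saturation: I_D = (k_n/2)(V_GS − V_t)² = (1.7/2)×(4.01 − 1.4)² = 0.85×2.61² = 5.81 mA.
V_DS = V_DD − I_D·R_D = 11 − 5.81×0.47 = 8.27 V.
Saturation requires V_DS ≥ V_GS − V_t = 2.61 V; 8.27 ≥ 2.61 ✓.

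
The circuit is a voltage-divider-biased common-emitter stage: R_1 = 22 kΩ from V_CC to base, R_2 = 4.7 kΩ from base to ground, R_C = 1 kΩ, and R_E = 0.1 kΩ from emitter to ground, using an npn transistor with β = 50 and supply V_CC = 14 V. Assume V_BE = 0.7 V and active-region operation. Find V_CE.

V_CE ≈ 3.2 V

Thevenize the base divider: V_Th = V_CC·R_2/(R_1+R_2) = 14×4.7/26.7 = 2.46 V, R_Th = R_1‖R_2 = 3.87 kΩ.
Base-emitter loop: V_Th = I_B·R_Th + V_BE + (β+1)I_B·R_E, so I_B = (2.46 − 0.7) / (3.87 + 51×0.1) = 0.197 mA.
I_C = β·I_B = 50×0.197 = 9.83 mA, and I_E = (β+1)I_B = 10 mA.
V_CE = V_CC − I_C·R_C − I_E·R_E = 14 − 9.83×1 − 10×0.1 = 3.16 V.
V_CE = 3.16 V > 0.2 V confirms active-region operation.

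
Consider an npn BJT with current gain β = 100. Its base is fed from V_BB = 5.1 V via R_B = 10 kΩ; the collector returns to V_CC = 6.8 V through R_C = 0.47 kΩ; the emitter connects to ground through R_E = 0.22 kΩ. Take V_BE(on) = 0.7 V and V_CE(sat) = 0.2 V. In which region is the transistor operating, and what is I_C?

saturation; I_C ≈ 9.5 mA

Assume active: I_B = (5.1 − 0.7)/(10 + 101×0.22) = 0.137 mA, I_C = β·I_B = 13.7 mA.
Then V_CE = 6.8 − 13.7×0.47 − 13.8×0.22 = -2.65 V < 0.2 V — the active assumption fails.
Re-solve with V_CE = 0.2 V. KCL at the emitter: V_E/R_E = (V_BB−0.7−V_E)/R_B + (V_CC−0.2−V_E)/R_C, giving V_E = 2.14 V.
I_C = (V_CC − 0.2 − V_E)/R_C = (6.6 − 2.14)/0.47 = 9.49 mA.
Check: I_B = (4.4 − 2.14)/10 = 0.226 mA, and β·I_B = 22.6 mA > I_C, confirming saturation.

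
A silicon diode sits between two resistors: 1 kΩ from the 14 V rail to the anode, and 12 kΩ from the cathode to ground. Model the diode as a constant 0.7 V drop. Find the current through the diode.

I ≈ 1 mA

The two resistors are in series with the diode, so KVL gives 14 = I·1 + 0.7 + I·12.
I = (14 − 0.7) / (1 + 12) kΩ = 13.3 / 13 = 1.02 mA.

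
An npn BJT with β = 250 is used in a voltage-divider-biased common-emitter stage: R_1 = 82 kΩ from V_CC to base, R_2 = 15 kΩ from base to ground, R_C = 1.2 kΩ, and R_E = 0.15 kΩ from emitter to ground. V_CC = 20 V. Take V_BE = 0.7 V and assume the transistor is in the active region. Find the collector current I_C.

Thevenize the base divider: V_Th = V_CC·R_2/(R_1+R_2) = 20×15/97 = 3.09 V, R_Th = R_1‖R_2 = 12.7 kΩ.
Base-emitter loop: V_Th = I_B·R_Th + V_BE + (β+1)I_B·R_E, so I_B = (3.09 − 0.7) / (12.7 + 251×0.15) = 0.0475 mA.
I_C = β·I_B = 250×0.0475 = 11.9 mA, and I_E = (β+1)I_B = 11.9 mA.
V_CE = V_CC − I_C·R_C − I_E·R_E = 20 − 11.9×1.2 − 11.9×0.15 = 3.95 V.
V_CE = 3.95 V > 0.2 V confirms active-region operation.

I_C ≈ 12 mA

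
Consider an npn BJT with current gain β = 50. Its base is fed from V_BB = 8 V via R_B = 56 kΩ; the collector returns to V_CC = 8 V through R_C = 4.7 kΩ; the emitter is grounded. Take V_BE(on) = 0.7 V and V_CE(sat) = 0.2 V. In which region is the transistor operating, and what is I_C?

saturation; I_C ≈ 1.7 mA

Assume active: I_B = (8 − 0.7)/56 = 0.13 mA, giving I_C = β·I_B = 6.52 mA.
But then V_CE = 8 − 6.52×4.7 = -22.6 V < V_CE(sat) = 0.2 V — impossible in the active region.
So the transistor is saturated. With V_CE = 0.2 V, I_C = (V_CC − 0.2)/R_C = 7.8/4.7 = 1.66 mA.
Check: β·I_B = 6.52 mA > I_C = 1.66 mA, confirming saturation.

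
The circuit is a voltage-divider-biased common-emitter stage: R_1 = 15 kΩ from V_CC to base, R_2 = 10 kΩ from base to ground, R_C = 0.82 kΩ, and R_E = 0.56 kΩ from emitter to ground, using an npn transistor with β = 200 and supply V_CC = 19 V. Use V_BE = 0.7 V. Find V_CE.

Thevenize the base divider: V_Th = V_CC·R_2/(R_1+R_2) = 19×10/25 = 7.6 V, R_Th = R_1‖R_2 = 6 kΩ.
Base-emitter loop: V_Th = I_B·R_Th + V_BE + (β+1)I_B·R_E, so I_B = (7.6 − 0.7) / (6 + 201×0.56) = 0.0582 mA.
I_C = β·I_B = 200×0.0582 = 11.6 mA, and I_E = (β+1)I_B = 11.7 mA.
V_CE = V_CC − I_C·R_C − I_E·R_E = 19 − 11.6×0.82 − 11.7×0.56 = 2.9 V.
V_CE = 2.9 V > 0.2 V confirms active-region operation.

V_CE ≈ 2.9 V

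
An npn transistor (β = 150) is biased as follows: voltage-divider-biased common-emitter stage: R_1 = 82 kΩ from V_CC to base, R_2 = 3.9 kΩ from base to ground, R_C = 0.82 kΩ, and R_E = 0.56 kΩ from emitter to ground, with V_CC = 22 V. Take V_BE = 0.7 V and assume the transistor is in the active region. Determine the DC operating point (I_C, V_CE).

Thevenize the base divider: V_Th = V_CC·R_2/(R_1+R_2) = 22×3.9/85.9 = 0.999 V, R_Th = R_1‖R_2 = 3.72 kΩ.
Base-emitter loop: V_Th = I_B·R_Th + V_BE + (β+1)I_B·R_E, so I_B = (0.999 − 0.7) / (3.72 + 151×0.56) = 0.00338 mA.
I_C = β·I_B = 150×0.00338 = 0.508 mA, and I_E = (β+1)I_B = 0.511 mA.
V_CE = V_CC − I_C·R_C − I_E·R_E = 22 − 0.508×0.82 − 0.511×0.56 = 21.3 V.
V_CE = 21.3 V > 0.2 V confirms active-region operation.

I_C ≈ 0.51 mA, V_CE ≈ 21 V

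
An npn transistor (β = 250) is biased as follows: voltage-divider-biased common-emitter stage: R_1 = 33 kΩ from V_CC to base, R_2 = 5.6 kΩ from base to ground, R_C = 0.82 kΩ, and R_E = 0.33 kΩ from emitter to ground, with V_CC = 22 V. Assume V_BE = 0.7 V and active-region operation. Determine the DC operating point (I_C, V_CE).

Thevenize the base divider: V_Th = V_CC·R_2/(R_1+R_2) = 22×5.6/38.6 = 3.19 V, R_Th = R_1‖R_2 = 4.79 kΩ.
Base-emitter loop: V_Th = I_B·R_Th + V_BE + (β+1)I_B·R_E, so I_B = (3.19 − 0.7) / (4.79 + 251×0.33) = 0.0284 mA.
I_C = β·I_B = 250×0.0284 = 7.11 mA, and I_E = (β+1)I_B = 7.14 mA.
V_CE = V_CC − I_C·R_C − I_E·R_E = 22 − 7.11×0.82 − 7.14×0.33 = 13.8 V.
V_CE = 13.8 V > 0.2 V confirms active-region operation.

I_C ≈ 7.1 mA, V_CE ≈ 14 V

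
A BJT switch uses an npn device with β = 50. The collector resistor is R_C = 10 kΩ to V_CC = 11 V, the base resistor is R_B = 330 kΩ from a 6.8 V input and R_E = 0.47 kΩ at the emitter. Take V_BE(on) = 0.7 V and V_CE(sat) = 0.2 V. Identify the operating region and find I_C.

active; I_C ≈ 0.86 mA

Assume active. Base-emitter loop: I_B = (V_BB − V_BE)/(R_B + (β+1)R_E) = (6.8 − 0.7)/(330 + 51×0.47) = 0.0172 mA.
I_C = β·I_B = 50×0.0172 = 0.862 mA.
V_CE = V_CC − I_C·R_C − I_E·R_E = 11 − 0.862×10 − 0.879×0.47 = 1.97 V > V_CE(sat), so the active-region assumption holds.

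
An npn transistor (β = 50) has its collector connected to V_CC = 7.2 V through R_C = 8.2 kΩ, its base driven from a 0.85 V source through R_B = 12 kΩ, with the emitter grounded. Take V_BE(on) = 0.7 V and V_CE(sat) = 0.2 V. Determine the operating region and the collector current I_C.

active; I_C ≈ 0.63 mA

Assume active. Base-emitter loop: I_B = (V_BB − V_BE)/R_B = (0.85 − 0.7)/12 = 0.0125 mA.
I_C = β·I_B = 50×0.0125 = 0.625 mA.
V_CE = V_CC − I_C·R_C = 7.2 − 0.625×8.2 = 2.07 V > V_CE(sat), so the active-region assumption holds.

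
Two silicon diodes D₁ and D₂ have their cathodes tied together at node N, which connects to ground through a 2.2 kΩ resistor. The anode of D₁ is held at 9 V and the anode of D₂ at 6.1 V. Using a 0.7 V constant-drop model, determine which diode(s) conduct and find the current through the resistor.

Only D₁ conducts; I_R ≈ 3.8 mA

Assume both conduct. Then node N would need to be at both 9−0.7 = 8.3 V and 6.1−0.7 = 5.4 V, which is impossible.
Assume only D₁ conducts: V_N = 9 − 0.7 = 8.3 V, so I_R = 8.3/2.2 = 3.77 mA.
Check D₂: its anode-to-cathode voltage is 6.1 − 8.3 = -2.2 V < 0.7 V, so it is off. The assumption is consistent.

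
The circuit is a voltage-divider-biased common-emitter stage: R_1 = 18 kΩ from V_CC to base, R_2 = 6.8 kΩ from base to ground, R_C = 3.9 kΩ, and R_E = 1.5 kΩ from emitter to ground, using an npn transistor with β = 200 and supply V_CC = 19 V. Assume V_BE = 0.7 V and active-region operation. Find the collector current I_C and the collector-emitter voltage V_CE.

I_C ≈ 2.9 mA, V_CE ≈ 3.1 V

Thevenize the base divider: V_Th = V_CC·R_2/(R_1+R_2) = 19×6.8/24.8 = 5.21 V, R_Th = R_1‖R_2 = 4.94 kΩ.
Base-emitter loop: V_Th = I_B·R_Th + V_BE + (β+1)I_B·R_E, so I_B = (5.21 − 0.7) / (4.94 + 201×1.5) = 0.0147 mA.
I_C = β·I_B = 200×0.0147 = 2.94 mA, and I_E = (β+1)I_B = 2.96 mA.
V_CE = V_CC − I_C·R_C − I_E·R_E = 19 − 2.94×3.9 − 2.96×1.5 = 3.08 V.
V_CE = 3.08 V > 0.2 V confirms active-region operation.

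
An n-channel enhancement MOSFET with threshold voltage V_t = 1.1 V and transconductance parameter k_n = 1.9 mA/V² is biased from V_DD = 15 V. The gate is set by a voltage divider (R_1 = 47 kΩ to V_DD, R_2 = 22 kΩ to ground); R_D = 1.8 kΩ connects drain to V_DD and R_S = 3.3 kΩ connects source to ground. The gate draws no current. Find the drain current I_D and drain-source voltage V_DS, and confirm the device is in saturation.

V_G = V_DD·R_2/(R_1+R_2) = 15×22/69 = 4.78 V.
Assume saturation: I_D = (k_n/2)(V_GS − V_t)² with V_GS = V_G − I_D·R_S = 4.78 − 3.3·I_D.
Substituting gives 10.3·I_D² − 24.1·I_D + 12.9 = 0, with roots I_D = 0.832 or 1.5 mA.
The root I_D = 1.5 mA gives V_GS = -0.155 V ≤ V_t, so take I_D = 0.832 mA.
Then V_GS = 2.04 V and V_DS = V_DD − I_D(R_D+R_S) = 15 − 0.832×5.1 = 10.8 V.
Saturation requires V_DS ≥ V_GS − V_t = 0.936 V; 10.8 ≥ 0.936 ✓.

I_D ≈ 0.83 mA, V_DS ≈ 11 V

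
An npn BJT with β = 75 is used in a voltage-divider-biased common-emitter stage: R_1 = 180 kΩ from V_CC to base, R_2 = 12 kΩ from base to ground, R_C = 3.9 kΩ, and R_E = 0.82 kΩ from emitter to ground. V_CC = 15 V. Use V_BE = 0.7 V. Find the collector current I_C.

Thevenize the base divider: V_Th = V_CC·R_2/(R_1+R_2) = 15×12/192 = 0.938 V, R_Th = R_1‖R_2 = 11.2 kΩ.
Base-emitter loop: V_Th = I_B·R_Th + V_BE + (β+1)I_B·R_E, so I_B = (0.938 − 0.7) / (11.2 + 76×0.82) = 0.00323 mA.
I_C = β·I_B = 75×0.00323 = 0.242 mA, and I_E = (β+1)I_B = 0.245 mA.
V_CE = V_CC − I_C·R_C − I_E·R_E = 15 − 0.242×3.9 − 0.245×0.82 = 13.9 V.
V_CE = 13.9 V > 0.2 V confirms active-region operation.

I_C ≈ 0.24 mA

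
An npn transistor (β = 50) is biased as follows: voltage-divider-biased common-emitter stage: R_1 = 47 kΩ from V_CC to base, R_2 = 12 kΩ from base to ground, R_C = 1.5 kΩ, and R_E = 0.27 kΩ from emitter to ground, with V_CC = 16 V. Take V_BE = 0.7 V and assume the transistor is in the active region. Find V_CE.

Thevenize the base divider: V_Th = V_CC·R_2/(R_1+R_2) = 16×12/59 = 3.25 V, R_Th = R_1‖R_2 = 9.56 kΩ.
Base-emitter loop: V_Th = I_B·R_Th + V_BE + (β+1)I_B·R_E, so I_B = (3.25 − 0.7) / (9.56 + 51×0.27) = 0.109 mA.
I_C = β·I_B = 50×0.109 = 5.47 mA, and I_E = (β+1)I_B = 5.58 mA.
V_CE = V_CC − I_C·R_C − I_E·R_E = 16 − 5.47×1.5 − 5.58×0.27 = 6.28 V.
V_CE = 6.28 V > 0.2 V confirms active-region operation.

V_CE ≈ 6.3 V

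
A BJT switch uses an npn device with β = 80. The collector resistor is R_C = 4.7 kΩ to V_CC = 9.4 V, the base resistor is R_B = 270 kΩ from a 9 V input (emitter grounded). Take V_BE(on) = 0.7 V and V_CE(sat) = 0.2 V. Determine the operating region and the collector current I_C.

saturation; I_C ≈ 2 mA

Assume active: I_B = (9 − 0.7)/270 = 0.0307 mA, giving I_C = β·I_B = 2.46 mA.
But then V_CE = 9.4 − 2.46×4.7 = -2.16 V < V_CE(sat) = 0.2 V — impossible in the active region.
So the transistor is saturated. With V_CE = 0.2 V, I_C = (V_CC − 0.2)/R_C = 9.2/4.7 = 1.96 mA.
Check: β·I_B = 2.46 mA > I_C = 1.96 mA, confirming saturation.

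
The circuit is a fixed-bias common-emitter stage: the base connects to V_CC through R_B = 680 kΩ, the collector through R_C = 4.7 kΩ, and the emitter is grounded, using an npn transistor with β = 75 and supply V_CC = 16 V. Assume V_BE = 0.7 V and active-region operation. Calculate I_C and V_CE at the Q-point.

Base loop: V_CC = I_B·R_B + V_BE, so I_B = (16 − 0.7)/680 kΩ = 0.0225 mA.
In the active region I_C = β·I_B = 75 × 0.0225 = 1.69 mA.
Collector loop: V_CE = V_CC − I_C·R_C = 16 − 1.69×4.7 = 8.07 V.
Since V_CE = 8.07 V > V_CE(sat) ≈ 0.2 V, the transistor is in the active region as assumed.

I_C ≈ 1.7 mA, V_CE ≈ 8.1 V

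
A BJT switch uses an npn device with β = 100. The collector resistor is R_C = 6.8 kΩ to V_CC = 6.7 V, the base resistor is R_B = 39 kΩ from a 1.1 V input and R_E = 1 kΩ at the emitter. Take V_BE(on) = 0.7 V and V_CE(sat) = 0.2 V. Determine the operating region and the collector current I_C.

active; I_C ≈ 0.29 mA

Assume active. Base-emitter loop: I_B = (V_BB − V_BE)/(R_B + (β+1)R_E) = (1.1 − 0.7)/(39 + 101×1) = 0.00286 mA.
I_C = β·I_B = 100×0.00286 = 0.286 mA.
V_CE = V_CC − I_C·R_C − I_E·R_E = 6.7 − 0.286×6.8 − 0.289×1 = 4.47 V > V_CE(sat), so the active-region assumption holds.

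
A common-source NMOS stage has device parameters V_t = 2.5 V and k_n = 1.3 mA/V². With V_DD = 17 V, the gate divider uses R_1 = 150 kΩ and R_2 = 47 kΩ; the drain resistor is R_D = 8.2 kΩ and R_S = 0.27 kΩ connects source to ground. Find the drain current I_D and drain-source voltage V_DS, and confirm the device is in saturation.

V_G = V_DD·R_2/(R_1+R_2) = 17×47/197 = 4.06 V.
Assume saturation: I_D = (k_n/2)(V_GS − V_t)² with V_GS = V_G − I_D·R_S = 4.06 − 0.27·I_D.
Substituting gives 0.0474·I_D² − 1.55·I_D + 1.57 = 0, with roots I_D = 1.05 or 31.6 mA.
The root I_D = 31.6 mA gives V_GS = -4.47 V ≤ V_t, so take I_D = 1.05 mA.
Then V_GS = 3.77 V and V_DS = V_DD − I_D(R_D+R_S) = 17 − 1.05×8.47 = 8.09 V.
Saturation requires V_DS ≥ V_GS − V_t = 1.27 V; 8.09 ≥ 1.27 ✓.

I_D ≈ 1.1 mA, V_DS ≈ 8.1 V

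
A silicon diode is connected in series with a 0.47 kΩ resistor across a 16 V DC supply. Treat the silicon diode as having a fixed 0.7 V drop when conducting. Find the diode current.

I ≈ 33 mA

KVL around the loop: 16 = V_D + I·R = 0.7 + I × 0.47 kΩ.
So I = (16 − 0.7) / 0.47 kΩ = 15.3 / 0.47 = 32.6 mA.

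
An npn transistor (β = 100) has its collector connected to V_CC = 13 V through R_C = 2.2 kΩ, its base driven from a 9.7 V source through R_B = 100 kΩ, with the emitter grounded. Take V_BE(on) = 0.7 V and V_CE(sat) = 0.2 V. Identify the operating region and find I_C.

saturation; I_C ≈ 5.8 mA

Assume active: I_B = (9.7 − 0.7)/100 = 0.09 mA, giving I_C = β·I_B = 9 mA.
But then V_CE = 13 − 9×2.2 = -6.8 V < V_CE(sat) = 0.2 V — impossible in the active region.
So the transistor is saturated. With V_CE = 0.2 V, I_C = (V_CC − 0.2)/R_C = 12.8/2.2 = 5.82 mA.
Check: β·I_B = 9 mA > I_C = 5.82 mA, confirming saturation.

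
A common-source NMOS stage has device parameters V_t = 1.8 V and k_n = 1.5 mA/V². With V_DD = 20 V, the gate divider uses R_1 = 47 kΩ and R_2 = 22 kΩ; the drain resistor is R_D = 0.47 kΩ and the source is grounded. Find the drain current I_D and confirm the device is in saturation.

V_G = V_DD·R_2/(R_1+R_2) = 20×22/69 = 6.38 V. With the source grounded, V_GS = V_G = 6.38 V.
Assume saturation: I_D = (k_n/2)(V_GS − V_t)² = (1.5/2)×(6.38 − 1.8)² = 0.75×4.58² = 15.7 mA.
V_DS = V_DD − I_D·R_D = 20 − 15.7×0.47 = 12.6 V.
Saturation requires V_DS ≥ V_GS − V_t = 4.58 V; 12.6 ≥ 4.58 ✓.

I_D ≈ 16 mA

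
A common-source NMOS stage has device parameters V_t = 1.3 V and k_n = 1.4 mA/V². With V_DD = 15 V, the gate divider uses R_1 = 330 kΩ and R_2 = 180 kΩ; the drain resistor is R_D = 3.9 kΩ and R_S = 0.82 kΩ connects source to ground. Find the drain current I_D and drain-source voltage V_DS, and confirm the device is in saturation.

I_D ≈ 2.5 mA, V_DS ≈ 3 V

V_G = V_DD·R_2/(R_1+R_2) = 15×180/510 = 5.29 V.
Assume saturation: I_D = (k_n/2)(V_GS − V_t)² with V_GS = V_G − I_D·R_S = 5.29 − 0.82·I_D.
Substituting gives 0.471·I_D² − 5.59·I_D + 11.2 = 0, with roots I_D = 2.55 or 9.32 mA.
The root I_D = 9.32 mA gives V_GS = -2.35 V ≤ V_t, so take I_D = 2.55 mA.
Then V_GS = 3.21 V and V_DS = V_DD − I_D(R_D+R_S) = 15 − 2.55×4.72 = 2.99 V.
Saturation requires V_DS ≥ V_GS − V_t = 1.91 V; 2.99 ≥ 1.91 ✓.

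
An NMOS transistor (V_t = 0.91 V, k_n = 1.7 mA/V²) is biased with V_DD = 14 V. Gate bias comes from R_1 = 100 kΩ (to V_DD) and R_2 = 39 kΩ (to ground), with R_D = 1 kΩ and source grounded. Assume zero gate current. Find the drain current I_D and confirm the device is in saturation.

I_D ≈ 7.7 mA

V_G = V_DD·R_2/(R_1+R_2) = 14×39/139 = 3.93 V. With the source grounded, V_GS = V_G = 3.93 V.
Assume saturation: I_D = (k_n/2)(V_GS − V_t)² = (1.7/2)×(3.93 − 0.91)² = 0.85×3.02² = 7.74 mA.
V_DS = V_DD − I_D·R_D = 14 − 7.74×1 = 6.26 V.
Saturation requires V_DS ≥ V_GS − V_t = 3.02 V; 6.26 ≥ 3.02 ✓.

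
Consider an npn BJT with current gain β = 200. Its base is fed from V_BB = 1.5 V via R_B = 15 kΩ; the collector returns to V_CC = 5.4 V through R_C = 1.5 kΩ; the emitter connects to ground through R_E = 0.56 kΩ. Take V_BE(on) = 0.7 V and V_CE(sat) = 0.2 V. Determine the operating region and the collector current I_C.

Assume active. Base-emitter loop: I_B = (V_BB − V_BE)/(R_B + (β+1)R_E) = (1.5 − 0.7)/(15 + 201×0.56) = 0.00627 mA.
I_C = β·I_B = 200×0.00627 = 1.25 mA.
V_CE = V_CC − I_C·R_C − I_E·R_E = 5.4 − 1.25×1.5 − 1.26×0.56 = 2.81 V > V_CE(sat), so the active-region assumption holds.

active; I_C ≈ 1.3 mA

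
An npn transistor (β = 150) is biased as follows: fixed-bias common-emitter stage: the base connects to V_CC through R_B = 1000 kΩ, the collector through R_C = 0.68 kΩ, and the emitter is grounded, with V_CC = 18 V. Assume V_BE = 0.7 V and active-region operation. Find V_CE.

Base loop: V_CC = I_B·R_B + V_BE, so I_B = (18 − 0.7)/1000 kΩ = 0.0173 mA.
In the active region I_C = β·I_B = 150 × 0.0173 = 2.59 mA.
Collector loop: V_CE = V_CC − I_C·R_C = 18 − 2.59×0.68 = 16.2 V.
Since V_CE = 16.2 V > V_CE(sat) ≈ 0.2 V, the transistor is in the active region as assumed.

V_CE ≈ 16 V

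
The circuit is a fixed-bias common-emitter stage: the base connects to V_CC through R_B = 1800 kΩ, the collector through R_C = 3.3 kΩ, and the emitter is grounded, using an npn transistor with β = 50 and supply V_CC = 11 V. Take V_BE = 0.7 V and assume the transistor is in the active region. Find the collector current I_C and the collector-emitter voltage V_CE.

I_C ≈ 0.29 mA, V_CE ≈ 10 V

Base loop: V_CC = I_B·R_B + V_BE, so I_B = (11 − 0.7)/1800 kΩ = 0.00572 mA.
In the active region I_C = β·I_B = 50 × 0.00572 = 0.286 mA.
Collector loop: V_CE = V_CC − I_C·R_C = 11 − 0.286×3.3 = 10.1 V.
Since V_CE = 10.1 V > V_CE(sat) ≈ 0.2 V, the transistor is in the active region as assumed.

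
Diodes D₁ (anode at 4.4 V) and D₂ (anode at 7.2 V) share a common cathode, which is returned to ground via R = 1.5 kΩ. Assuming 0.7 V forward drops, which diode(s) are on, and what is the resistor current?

Only D₂ conducts; I_R ≈ 4.3 mA

Assume both conduct. Then node N would need to be at both 4.4−0.7 = 3.7 V and 7.2−0.7 = 6.5 V, which is impossible.
Assume only D₂ conducts: V_N = 7.2 − 0.7 = 6.5 V, so I_R = 6.5/1.5 = 4.33 mA.
Check D₁: its anode-to-cathode voltage is 4.4 − 6.5 = -2.1 V < 0.7 V, so it is off. The assumption is consistent.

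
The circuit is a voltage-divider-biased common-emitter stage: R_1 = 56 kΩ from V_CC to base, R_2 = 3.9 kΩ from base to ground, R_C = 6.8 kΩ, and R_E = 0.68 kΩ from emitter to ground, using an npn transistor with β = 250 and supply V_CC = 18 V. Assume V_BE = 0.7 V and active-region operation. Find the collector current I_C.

Thevenize the base divider: V_Th = V_CC·R_2/(R_1+R_2) = 18×3.9/59.9 = 1.17 V, R_Th = R_1‖R_2 = 3.65 kΩ.
Base-emitter loop: V_Th = I_B·R_Th + V_BE + (β+1)I_B·R_E, so I_B = (1.17 − 0.7) / (3.65 + 251×0.68) = 0.00271 mA.
I_C = β·I_B = 250×0.00271 = 0.677 mA, and I_E = (β+1)I_B = 0.68 mA.
V_CE = V_CC − I_C·R_C − I_E·R_E = 18 − 0.677×6.8 − 0.68×0.68 = 12.9 V.
V_CE = 12.9 V > 0.2 V confirms active-region operation.

I_C ≈ 0.68 mA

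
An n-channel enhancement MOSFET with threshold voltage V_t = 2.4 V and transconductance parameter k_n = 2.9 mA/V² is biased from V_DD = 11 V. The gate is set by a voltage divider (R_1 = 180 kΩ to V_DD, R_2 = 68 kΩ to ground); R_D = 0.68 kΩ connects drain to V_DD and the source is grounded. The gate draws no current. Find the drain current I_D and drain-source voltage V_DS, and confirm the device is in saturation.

V_G = V_DD·R_2/(R_1+R_2) = 11×68/248 = 3.02 V. With the source grounded, V_GS = V_G = 3.02 V.
Assume saturation: I_D = (k_n/2)(V_GS − V_t)² = (2.9/2)×(3.02 − 2.4)² = 1.45×0.616² = 0.55 mA.
V_DS = V_DD − I_D·R_D = 11 − 0.55×0.68 = 10.6 V.
Saturation requires V_DS ≥ V_GS − V_t = 0.616 V; 10.6 ≥ 0.616 ✓.

I_D ≈ 0.55 mA, V_DS ≈ 11 V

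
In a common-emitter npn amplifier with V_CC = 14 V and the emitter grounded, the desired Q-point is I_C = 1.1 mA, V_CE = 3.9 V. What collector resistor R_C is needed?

R_C ≈ 9.2 kΩ

Collector loop: V_CC = I_C·R_C + V_CE.
R_C = (V_CC − V_CE)/I_C = (14 − 3.9)/1.1 = 9.18 kΩ.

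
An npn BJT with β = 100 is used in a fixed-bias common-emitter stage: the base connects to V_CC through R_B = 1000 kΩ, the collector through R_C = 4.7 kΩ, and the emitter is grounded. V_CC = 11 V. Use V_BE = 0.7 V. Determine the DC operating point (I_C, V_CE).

Base loop: V_CC = I_B·R_B + V_BE, so I_B = (11 − 0.7)/1000 kΩ = 0.0103 mA.
In the active region I_C = β·I_B = 100 × 0.0103 = 1.03 mA.
Collector loop: V_CE = V_CC − I_C·R_C = 11 − 1.03×4.7 = 6.16 V.
Since V_CE = 6.16 V > V_CE(sat) ≈ 0.2 V, the transistor is in the active region as assumed.

I_C ≈ 1 mA, V_CE ≈ 6.2 V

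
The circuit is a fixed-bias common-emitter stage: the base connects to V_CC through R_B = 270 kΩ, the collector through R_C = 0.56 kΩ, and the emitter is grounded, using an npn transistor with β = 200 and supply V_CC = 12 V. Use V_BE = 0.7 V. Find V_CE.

Base loop: V_CC = I_B·R_B + V_BE, so I_B = (12 − 0.7)/270 kΩ = 0.0419 mA.
In the active region I_C = β·I_B = 200 × 0.0419 = 8.37 mA.
Collector loop: V_CE = V_CC − I_C·R_C = 12 − 8.37×0.56 = 7.31 V.
Since V_CE = 7.31 V > V_CE(sat) ≈ 0.2 V, the transistor is in the active region as assumed.

V_CE ≈ 7.3 V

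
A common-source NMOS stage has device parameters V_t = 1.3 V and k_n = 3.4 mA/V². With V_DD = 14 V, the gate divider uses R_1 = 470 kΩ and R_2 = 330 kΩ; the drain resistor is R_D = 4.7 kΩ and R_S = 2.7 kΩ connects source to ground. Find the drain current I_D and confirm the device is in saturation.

I_D ≈ 1.3 mA

V_G = V_DD·R_2/(R_1+R_2) = 14×330/800 = 5.78 V.
Assume saturation: I_D = (k_n/2)(V_GS − V_t)² with V_GS = V_G − I_D·R_S = 5.78 − 2.7·I_D.
Substituting gives 12.4·I_D² − 42.1·I_D + 34 = 0, with roots I_D = 1.33 or 2.07 mA.
The root I_D = 2.07 mA gives V_GS = 0.198 V ≤ V_t, so take I_D = 1.33 mA.
Then V_GS = 2.18 V and V_DS = V_DD − I_D(R_D+R_S) = 14 − 1.33×7.4 = 4.16 V.
Saturation requires V_DS ≥ V_GS − V_t = 0.884 V; 4.16 ≥ 0.884 ✓.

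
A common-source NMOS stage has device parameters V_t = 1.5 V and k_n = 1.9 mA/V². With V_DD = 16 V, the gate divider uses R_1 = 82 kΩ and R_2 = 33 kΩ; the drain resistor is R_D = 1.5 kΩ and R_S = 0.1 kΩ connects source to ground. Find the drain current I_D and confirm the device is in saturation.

V_G = V_DD·R_2/(R_1+R_2) = 16×33/115 = 4.59 V.
Assume saturation: I_D = (k_n/2)(V_GS − V_t)² with V_GS = V_G − I_D·R_S = 4.59 − 0.1·I_D.
Substituting gives 0.0095·I_D² − 1.59·I_D + 9.08 = 0, with roots I_D = 5.93 or 161 mA.
The root I_D = 161 mA gives V_GS = -11.5 V ≤ V_t, so take I_D = 5.93 mA.
Then V_GS = 4 V and V_DS = V_DD − I_D(R_D+R_S) = 16 − 5.93×1.6 = 6.51 V.
Saturation requires V_DS ≥ V_GS − V_t = 2.5 V; 6.51 ≥ 2.5 ✓.

I_D ≈ 5.9 mA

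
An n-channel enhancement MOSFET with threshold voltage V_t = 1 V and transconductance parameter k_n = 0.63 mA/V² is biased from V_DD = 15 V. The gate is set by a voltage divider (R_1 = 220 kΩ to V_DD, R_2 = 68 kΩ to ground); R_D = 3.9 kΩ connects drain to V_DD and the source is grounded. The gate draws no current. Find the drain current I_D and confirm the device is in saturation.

V_G = V_DD·R_2/(R_1+R_2) = 15×68/288 = 3.54 V. With the source grounded, V_GS = V_G = 3.54 V.
Assume saturation: I_D = (k_n/2)(V_GS − V_t)² = (0.63/2)×(3.54 − 1)² = 0.315×2.54² = 2.03 mA.
V_DS = V_DD − I_D·R_D = 15 − 2.03×3.9 = 7.06 V.
Saturation requires V_DS ≥ V_GS − V_t = 2.54 V; 7.06 ≥ 2.54 ✓.

I_D ≈ 2 mA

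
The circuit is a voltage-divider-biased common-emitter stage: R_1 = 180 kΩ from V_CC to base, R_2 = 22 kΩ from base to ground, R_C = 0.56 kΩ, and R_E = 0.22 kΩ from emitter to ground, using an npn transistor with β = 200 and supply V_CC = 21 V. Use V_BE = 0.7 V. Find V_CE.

Thevenize the base divider: V_Th = V_CC·R_2/(R_1+R_2) = 21×22/202 = 2.29 V, R_Th = R_1‖R_2 = 19.6 kΩ.
Base-emitter loop: V_Th = I_B·R_Th + V_BE + (β+1)I_B·R_E, so I_B = (2.29 − 0.7) / (19.6 + 201×0.22) = 0.0249 mA.
I_C = β·I_B = 200×0.0249 = 4.97 mA, and I_E = (β+1)I_B = 5 mA.
V_CE = V_CC − I_C·R_C − I_E·R_E = 21 − 4.97×0.56 − 5×0.22 = 17.1 V.
V_CE = 17.1 V > 0.2 V confirms active-region operation.

V_CE ≈ 17 V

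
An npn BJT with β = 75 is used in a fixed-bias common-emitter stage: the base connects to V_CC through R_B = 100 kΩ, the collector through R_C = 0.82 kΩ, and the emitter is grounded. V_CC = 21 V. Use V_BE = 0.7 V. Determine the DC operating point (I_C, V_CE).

Base loop: V_CC = I_B·R_B + V_BE, so I_B = (21 − 0.7)/100 kΩ = 0.203 mA.
In the active region I_C = β·I_B = 75 × 0.203 = 15.2 mA.
Collector loop: V_CE = V_CC − I_C·R_C = 21 − 15.2×0.82 = 8.52 V.
Since V_CE = 8.52 V > V_CE(sat) ≈ 0.2 V, the transistor is in the active region as assumed.

I_C ≈ 15 mA, V_CE ≈ 8.5 V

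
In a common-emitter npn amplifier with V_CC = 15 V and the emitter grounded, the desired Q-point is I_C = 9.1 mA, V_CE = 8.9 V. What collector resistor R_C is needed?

R_C ≈ 0.67 kΩ

Collector loop: V_CC = I_C·R_C + V_CE.
R_C = (V_CC − V_CE)/I_C = (15 − 8.9)/9.1 = 0.67 kΩ.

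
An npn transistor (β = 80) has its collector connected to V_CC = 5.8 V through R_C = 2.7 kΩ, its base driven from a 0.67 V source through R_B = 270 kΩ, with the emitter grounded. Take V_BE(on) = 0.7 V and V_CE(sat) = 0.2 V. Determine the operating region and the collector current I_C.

cutoff; I_C ≈ 0

V_BB = 0.67 V ≤ V_BE(on) = 0.7 V, so the base-emitter junction is not forward biased.
The transistor is in cutoff: I_B = I_C = 0.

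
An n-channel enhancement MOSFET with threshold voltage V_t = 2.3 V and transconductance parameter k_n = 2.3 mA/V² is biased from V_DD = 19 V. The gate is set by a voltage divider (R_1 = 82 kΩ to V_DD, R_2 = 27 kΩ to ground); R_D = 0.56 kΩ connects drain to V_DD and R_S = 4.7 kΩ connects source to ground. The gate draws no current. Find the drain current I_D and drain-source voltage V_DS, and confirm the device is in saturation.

I_D ≈ 0.39 mA, V_DS ≈ 17 V

V_G = V_DD·R_2/(R_1+R_2) = 19×27/109 = 4.71 V.
Assume saturation: I_D = (k_n/2)(V_GS − V_t)² with V_GS = V_G − I_D·R_S = 4.71 − 4.7·I_D.
Substituting gives 25.4·I_D² − 27·I_D + 6.66 = 0, with roots I_D = 0.388 or 0.675 mA.
The root I_D = 0.675 mA gives V_GS = 1.53 V ≤ V_t, so take I_D = 0.388 mA.
Then V_GS = 2.88 V and V_DS = V_DD − I_D(R_D+R_S) = 19 − 0.388×5.26 = 17 V.
Saturation requires V_DS ≥ V_GS − V_t = 0.581 V; 17 ≥ 0.581 ✓.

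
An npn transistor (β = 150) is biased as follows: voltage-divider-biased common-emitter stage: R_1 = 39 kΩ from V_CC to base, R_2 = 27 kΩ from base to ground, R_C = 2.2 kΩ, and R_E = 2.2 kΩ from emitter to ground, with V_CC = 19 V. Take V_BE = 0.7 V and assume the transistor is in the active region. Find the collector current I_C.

I_C ≈ 3 mA

Thevenize the base divider: V_Th = V_CC·R_2/(R_1+R_2) = 19×27/66 = 7.77 V, R_Th = R_1‖R_2 = 16 kΩ.
Base-emitter loop: V_Th = I_B·R_Th + V_BE + (β+1)I_B·R_E, so I_B = (7.77 − 0.7) / (16 + 151×2.2) = 0.0203 mA.
I_C = β·I_B = 150×0.0203 = 3.05 mA, and I_E = (β+1)I_B = 3.07 mA.
V_CE = V_CC − I_C·R_C − I_E·R_E = 19 − 3.05×2.2 − 3.07×2.2 = 5.55 V.
V_CE = 5.55 V > 0.2 V confirms active-region operation.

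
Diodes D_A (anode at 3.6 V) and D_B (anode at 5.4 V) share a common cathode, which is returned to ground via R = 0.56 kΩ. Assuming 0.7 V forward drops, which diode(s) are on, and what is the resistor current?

Assume both conduct. Then node N would need to be at both 3.6−0.7 = 2.9 V and 5.4−0.7 = 4.7 V, which is impossible.
Assume only D_B conducts: V_N = 5.4 − 0.7 = 4.7 V, so I_R = 4.7/0.56 = 8.39 mA.
Check D_A: its anode-to-cathode voltage is 3.6 − 4.7 = -1.1 V < 0.7 V, so it is off. The assumption is consistent.

Only D_B conducts; I_R ≈ 8.4 mA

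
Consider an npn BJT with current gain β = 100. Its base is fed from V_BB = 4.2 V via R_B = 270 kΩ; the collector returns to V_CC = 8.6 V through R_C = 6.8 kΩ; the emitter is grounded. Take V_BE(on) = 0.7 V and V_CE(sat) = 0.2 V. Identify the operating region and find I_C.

Assume active: I_B = (4.2 − 0.7)/270 = 0.013 mA, giving I_C = β·I_B = 1.3 mA.
But then V_CE = 8.6 − 1.3×6.8 = -0.215 V < V_CE(sat) = 0.2 V — impossible in the active region.
So the transistor is saturated. With V_CE = 0.2 V, I_C = (V_CC − 0.2)/R_C = 8.4/6.8 = 1.24 mA.
Check: β·I_B = 1.3 mA > I_C = 1.24 mA, confirming saturation.

saturation; I_C ≈ 1.2 mA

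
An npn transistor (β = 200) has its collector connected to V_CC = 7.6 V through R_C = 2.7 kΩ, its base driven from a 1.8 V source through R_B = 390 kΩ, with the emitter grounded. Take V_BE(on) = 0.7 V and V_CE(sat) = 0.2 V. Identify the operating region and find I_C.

Assume active. Base-emitter loop: I_B = (V_BB − V_BE)/R_B = (1.8 − 0.7)/390 = 0.00282 mA.
I_C = β·I_B = 200×0.00282 = 0.564 mA.
V_CE = V_CC − I_C·R_C = 7.6 − 0.564×2.7 = 6.08 V > V_CE(sat), so the active-region assumption holds.

active; I_C ≈ 0.56 mA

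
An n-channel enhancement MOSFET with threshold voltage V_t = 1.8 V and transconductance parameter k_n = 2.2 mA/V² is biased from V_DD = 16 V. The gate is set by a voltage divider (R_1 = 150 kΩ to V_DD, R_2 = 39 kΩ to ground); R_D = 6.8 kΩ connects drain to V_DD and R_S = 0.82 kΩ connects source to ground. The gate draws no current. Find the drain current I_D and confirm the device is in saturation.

V_G = V_DD·R_2/(R_1+R_2) = 16×39/189 = 3.3 V.
Assume saturation: I_D = (k_n/2)(V_GS − V_t)² with V_GS = V_G − I_D·R_S = 3.3 − 0.82·I_D.
Substituting gives 0.74·I_D² − 3.71·I_D + 2.48 = 0, with roots I_D = 0.795 or 4.22 mA.
The root I_D = 4.22 mA gives V_GS = -0.159 V ≤ V_t, so take I_D = 0.795 mA.
Then V_GS = 2.65 V and V_DS = V_DD − I_D(R_D+R_S) = 16 − 0.795×7.62 = 9.94 V.
Saturation requires V_DS ≥ V_GS − V_t = 0.85 V; 9.94 ≥ 0.85 ✓.

I_D ≈ 0.79 mA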